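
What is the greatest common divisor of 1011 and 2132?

1

gcd(2132, 1011) = 1  (2132 = 2·1011 + 110, 1011 = 9·110 + 21, 110 = 5·21 + 5, 21 = 4·5 + 1, 5 = 5·1).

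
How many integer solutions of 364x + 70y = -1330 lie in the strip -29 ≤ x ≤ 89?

23

gcd(364, 70) = 14.
By Bézout, 364·(1) + 70·(-5) = 14.
Particular solution: (0, -19).
General solution: x = 0 + 5t, y = -19 - 26t for integer t.
-29 ≤ 0 + 5t ≤ 89 gives t ∈ [-5, 17], which is 23 values.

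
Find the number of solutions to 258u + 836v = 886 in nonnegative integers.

gcd(836, 258) = 2.
By Bézout, 258*(-81) + 836*(25) = 2.
One solution: (65, -19).
General: u = 65 + 418t, v = -19 - 129t.
u ≥ 0 ⇒ t ≥ 0; v ≥ 0 ⇒ t ≤ -1. So t ∈ [0, -1]: 0 solutions.

0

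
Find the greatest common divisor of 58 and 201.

gcd(201, 58) = 1  (201 = 3×58 + 27, 58 = 2×27 + 4, 27 = 6×4 + 3, 4 = 1×3 + 1, 3 = 3×1).

1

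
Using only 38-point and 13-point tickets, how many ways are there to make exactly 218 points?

1

Need nonnegative integers with 38j + 13k = 218.
gcd(38, 13) = 1, and 38·(-1) + 13·(3) = 1.
So (j₀, k₀) = (-218, 654); general j = -218 + 13t, k = 654 - 38t.
j ≥ 0 ⇒ t ≥ 17; k ≥ 0 ⇒ t ≤ 17. That's 1 value of t.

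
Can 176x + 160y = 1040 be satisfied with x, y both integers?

yes

gcd(176, 160):
  176 = 1·160 + 16
  160 = 10·16
so gcd(176, 160) = 16.
16 divides 1040, so integer solutions exist.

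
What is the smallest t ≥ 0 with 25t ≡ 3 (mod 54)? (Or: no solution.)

39

gcd(54, 25):
  54 = 2*25 + 4
  25 = 6*4 + 1
  4 = 4*1
so gcd(54, 25) = 1.
1 divides 3, so solutions exist.
Back-substitute for Bézout coefficients:
  1 = 25 - 6*4
  ... = 25*(13) + 54*(-6)
So 25*(13) ≡ 1 (mod 54); multiply by 3: t ≡ 39 (mod 54).
Smallest nonnegative: t = 39 mod 54 = 39.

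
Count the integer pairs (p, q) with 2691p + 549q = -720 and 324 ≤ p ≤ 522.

gcd(2691, 549) = 9  (2691 = 4×549 + 495, 549 = 1×495 + 54, 495 = 9×54 + 9, 54 = 6×9).
Back-substituting, 2691×(10) + 549×(-49) = 9.
Scale by -80: particular solution (-800, 3920); reduce p mod 61: (54, -266).
General solution: p = 54 + 61t, q = -266 - 299t for integer t.
324 ≤ 54 + 61t ≤ 522 gives t ∈ [5, 7], which is 3 values.

3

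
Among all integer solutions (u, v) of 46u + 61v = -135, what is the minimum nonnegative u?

9

gcd(61, 46) = 1  (61 = 1×46 + 15, 46 = 3×15 + 1, 15 = 15×1).
1 divides -135, so solutions exist.
Back-substituting, 46×(4) + 61×(-3) = 1.
Scale by -135/1 = -135: (u₀, v₀) = (-540, 405).
General solution: u = -540 + 61t, v = 405 - 46t for integer t.
u ≥ 0: smallest is -540 mod 61 = 9 (at t = 9), with v = -9.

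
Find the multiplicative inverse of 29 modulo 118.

gcd(118, 29) = 1  (118 = 4×29 + 2, 29 = 14×2 + 1, 2 = 2×1).
Back-substituting, 29×(57) + 118×(-14) = 1.
So 29×57 ≡ 1 (mod 118), and 57 mod 118 = 57.

57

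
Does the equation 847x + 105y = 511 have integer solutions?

yes

gcd(847, 105) = 7.
7 divides 511, so integer solutions exist.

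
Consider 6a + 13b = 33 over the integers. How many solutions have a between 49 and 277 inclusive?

18

gcd(13, 6):
  13 = 2*6 + 1
  6 = 6*1
so gcd(13, 6) = 1.
Back-substitute for Bézout coefficients:
  1 = 13 - 2*6
  ... = 6*(-2) + 13*(1)
Scale by 33: particular solution (-66, 33); reduce a mod 13: (12, -3).
General solution: a = 12 + 13t, b = -3 - 6t for integer t.
49 ≤ 12 + 13t ≤ 277 gives t ∈ [3, 20], which is 18 values.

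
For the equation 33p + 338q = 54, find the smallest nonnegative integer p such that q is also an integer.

186

gcd(338, 33) = 1.
1 divides 54, so solutions exist.
By Bézout, 33×(41) + 338×(-4) = 1.
Scale by 54/1 = 54: (p₀, q₀) = (2214, -216).
General solution: p = 2214 + 338t, q = -216 - 33t for integer t.
p ≥ 0: smallest is 2214 mod 338 = 186 (at t = -6), with q = -18.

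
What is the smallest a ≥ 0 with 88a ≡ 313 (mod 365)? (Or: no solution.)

16

gcd(365, 88) = 1.
1 divides 313, so solutions exist.
By Bézout, 88·(112) + 365·(-27) = 1.
So 88·(112) ≡ 1 (mod 365); multiply by 313: a ≡ 35056 (mod 365).
Smallest nonnegative: a = 35056 mod 365 = 16.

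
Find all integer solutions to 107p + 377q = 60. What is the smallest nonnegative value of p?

293

gcd(377, 107):
  377 = 3×107 + 56
  107 = 1×56 + 51
  56 = 1×51 + 5
  51 = 10×5 + 1
  5 = 5×1
so gcd(377, 107) = 1.
1 divides 60, so solutions exist.
Back-substitute for Bézout coefficients:
  1 = 51 - 10×5
  ... = 107×(74) + 377×(-21)
Scale by 60/1 = 60: (p₀, q₀) = (4440, -1260).
General solution: p = 4440 + 377t, q = -1260 - 107t for integer t.
p ≥ 0: smallest is 4440 mod 377 = 293 (at t = -11), with q = -83.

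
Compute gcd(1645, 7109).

1

gcd(7109, 1645):
  7109 = 4*1645 + 529
  1645 = 3*529 + 58
  529 = 9*58 + 7
  58 = 8*7 + 2
  7 = 3*2 + 1
  2 = 2*1
so gcd(7109, 1645) = 1.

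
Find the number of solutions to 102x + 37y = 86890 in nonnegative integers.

gcd(102, 37):
  102 = 2·37 + 28
  37 = 1·28 + 9
  28 = 3·9 + 1
  9 = 9·1
so gcd(102, 37) = 1.
Back-substitute for Bézout coefficients:
  1 = 28 - 3·9
  ... = 102·(4) + 37·(-11)
Scale by 86890: one solution is (347560, -955790). Reduce x mod 37: (19, 2296).
General: x = 19 + 37t, y = 2296 - 102t.
x ≥ 0 ⇒ t ≥ 0; y ≥ 0 ⇒ t ≤ 22. So t ∈ [0, 22]: 23 solutions.

23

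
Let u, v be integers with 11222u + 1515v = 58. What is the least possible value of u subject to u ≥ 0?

749

gcd(11222, 1515) = 1  (11222 = 7·1515 + 617, 1515 = 2·617 + 281, 617 = 2·281 + 55, 281 = 5·55 + 6, 55 = 9·6 + 1, 6 = 6·1).
1 divides 58, so solutions exist.
Back-substituting, 11222·(248) + 1515·(-1837) = 1.
Scale by 58/1 = 58: (u₀, v₀) = (14384, -106546).
General solution: u = 14384 + 1515t, v = -106546 - 11222t for integer t.
u ≥ 0: smallest is 14384 mod 1515 = 749 (at t = -9), with v = -5548.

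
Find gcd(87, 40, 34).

gcd(87, 40):
  87 = 2*40 + 7
  40 = 5*7 + 5
  7 = 1*5 + 2
  5 = 2*2 + 1
  2 = 2*1
so gcd(87, 40) = 1.
gcd(1, 34) = 1.

1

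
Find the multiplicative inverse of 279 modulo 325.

gcd(325, 279) = 1  (325 = 1·279 + 46, 279 = 6·46 + 3, 46 = 15·3 + 1, 3 = 3·1).
Back-substituting, 279·(-106) + 325·(91) = 1.
So 279·-106 ≡ 1 (mod 325), and -106 mod 325 = 219.

219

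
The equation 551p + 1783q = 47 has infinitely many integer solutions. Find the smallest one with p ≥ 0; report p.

1055

gcd(1783, 551):
  1783 = 3·551 + 130
  551 = 4·130 + 31
  130 = 4·31 + 6
  31 = 5·6 + 1
  6 = 6·1
so gcd(1783, 551) = 1.
1 divides 47, so solutions exist.
Back-substitute for Bézout coefficients:
  1 = 31 - 5·6
  ... = 551·(288) + 1783·(-89)
Scale by 47/1 = 47: (p₀, q₀) = (13536, -4183).
General solution: p = 13536 + 1783t, q = -4183 - 551t for integer t.
p ≥ 0: smallest is 13536 mod 1783 = 1055 (at t = -7), with q = -326.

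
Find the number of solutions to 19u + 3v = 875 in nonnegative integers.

gcd(19, 3):
  19 = 6×3 + 1
  3 = 3×1
so gcd(19, 3) = 1.
Back-substitute for Bézout coefficients:
  1 = 19 - 6×3
  ... = 19×(1) + 3×(-6)
Scale by 875: one solution is (875, -5250). Reduce u mod 3: (2, 279).
General: u = 2 + 3t, v = 279 - 19t.
u ≥ 0 ⇒ t ≥ 0; v ≥ 0 ⇒ t ≤ 14. So t ∈ [0, 14]: 15 solutions.

15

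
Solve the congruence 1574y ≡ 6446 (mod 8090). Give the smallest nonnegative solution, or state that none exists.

gcd(8090, 1574):
  8090 = 5·1574 + 220
  1574 = 7·220 + 34
  220 = 6·34 + 16
  34 = 2·16 + 2
  16 = 8·2
so gcd(8090, 1574) = 2.
2 divides 6446, so solutions exist.
Back-substitute for Bézout coefficients:
  2 = 34 - 2·16
  ... = 1574·(478) + 8090·(-93)
So 1574·(478) ≡ 2 (mod 8090); multiply by 3223: y ≡ 1540594 (mod 4045).
Smallest nonnegative: y = 1540594 mod 4045 = 3494.

3494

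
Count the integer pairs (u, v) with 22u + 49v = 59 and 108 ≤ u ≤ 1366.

25

gcd(49, 22):
  49 = 2·22 + 5
  22 = 4·5 + 2
  5 = 2·2 + 1
  2 = 2·1
so gcd(49, 22) = 1.
Back-substitute for Bézout coefficients:
  1 = 5 - 2·2
  ... = 22·(-20) + 49·(9)
Scale by 59: particular solution (-1180, 531); reduce u mod 49: (45, -19).
General solution: u = 45 + 49t, v = -19 - 22t for integer t.
108 ≤ 45 + 49t ≤ 1366 gives t ∈ [2, 26], which is 25 values.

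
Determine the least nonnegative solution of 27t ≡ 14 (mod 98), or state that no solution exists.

84

gcd(98, 27):
  98 = 3·27 + 17
  27 = 1·17 + 10
  17 = 1·10 + 7
  10 = 1·7 + 3
  7 = 2·3 + 1
  3 = 3·1
so gcd(98, 27) = 1.
1 divides 14, so solutions exist.
Back-substitute for Bézout coefficients:
  1 = 7 - 2·3
  ... = 27·(-29) + 98·(8)
So 27·(-29) ≡ 1 (mod 98); multiply by 14: t ≡ -406 (mod 98).
Smallest nonnegative: t = -406 mod 98 = 84.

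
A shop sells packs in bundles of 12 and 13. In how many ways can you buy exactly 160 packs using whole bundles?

Need nonnegative integers with 12j + 13k = 160.
gcd(12, 13) = 1, and 12·(-1) + 13·(1) = 1.
So (j₀, k₀) = (-160, 160); general j = -160 + 13t, k = 160 - 12t.
j ≥ 0 ⇒ t ≥ 13; k ≥ 0 ⇒ t ≤ 13. That's 1 value of t.

1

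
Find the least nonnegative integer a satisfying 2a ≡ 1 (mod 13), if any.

gcd(13, 2) = 1  (13 = 6*2 + 1, 2 = 2*1).
1 divides 1, so solutions exist.
Back-substituting, 2*(-6) + 13*(1) = 1.
So 2*(-6) ≡ 1 (mod 13); multiply by 1: a ≡ -6 (mod 13).
Smallest nonnegative: a = -6 mod 13 = 7.

7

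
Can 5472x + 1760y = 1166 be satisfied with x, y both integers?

gcd(5472, 1760) = 32  (5472 = 3×1760 + 192, 1760 = 9×192 + 32, 192 = 6×32).
32 does not divide 1166 (remainder 14), so no integer solutions.

no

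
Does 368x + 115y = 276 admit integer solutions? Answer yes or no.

gcd(368, 115) = 23  (368 = 3*115 + 23, 115 = 5*23).
23 divides 276, so integer solutions exist.

yes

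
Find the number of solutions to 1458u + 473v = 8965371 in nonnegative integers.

gcd(1458, 473) = 1  (1458 = 3*473 + 39, 473 = 12*39 + 5, 39 = 7*5 + 4, 5 = 1*4 + 1, 4 = 4*1).
Back-substituting, 1458*(-97) + 473*(299) = 1.
Scale by 8965371: one solution is (-869640987, 2680645929). Reduce u mod 473: (258, 18159).
General: u = 258 + 473t, v = 18159 - 1458t.
u ≥ 0 ⇒ t ≥ 0; v ≥ 0 ⇒ t ≤ 12. So t ∈ [0, 12]: 13 solutions.

13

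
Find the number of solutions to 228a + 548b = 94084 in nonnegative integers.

3

gcd(548, 228):
  548 = 2*228 + 92
  228 = 2*92 + 44
  92 = 2*44 + 4
  44 = 11*4
so gcd(548, 228) = 4.
Back-substitute for Bézout coefficients:
  4 = 92 - 2*44
  ... = 228*(-12) + 548*(5)
Scale by 23521: one solution is (-282252, 117605). Reduce a mod 137: (105, 128).
General: a = 105 + 137t, b = 128 - 57t.
a ≥ 0 ⇒ t ≥ 0; b ≥ 0 ⇒ t ≤ 2. So t ∈ [0, 2]: 3 solutions.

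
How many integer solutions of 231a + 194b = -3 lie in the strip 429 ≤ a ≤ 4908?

23

gcd(231, 194):
  231 = 1·194 + 37
  194 = 5·37 + 9
  37 = 4·9 + 1
  9 = 9·1
so gcd(231, 194) = 1.
Back-substitute for Bézout coefficients:
  1 = 37 - 4·9
  ... = 231·(21) + 194·(-25)
Scale by -3: particular solution (-63, 75); reduce a mod 194: (131, -156).
General solution: a = 131 + 194t, b = -156 - 231t for integer t.
429 ≤ 131 + 194t ≤ 4908 gives t ∈ [2, 24], which is 23 values.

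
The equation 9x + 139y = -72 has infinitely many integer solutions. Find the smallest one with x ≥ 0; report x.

gcd(139, 9) = 1  (139 = 15·9 + 4, 9 = 2·4 + 1, 4 = 4·1).
1 divides -72, so solutions exist.
Back-substituting, 9·(31) + 139·(-2) = 1.
Scale by -72/1 = -72: (x₀, y₀) = (-2232, 144).
General solution: x = -2232 + 139t, y = 144 - 9t for integer t.
x ≥ 0: smallest is -2232 mod 139 = 131 (at t = 17), with y = -9.

131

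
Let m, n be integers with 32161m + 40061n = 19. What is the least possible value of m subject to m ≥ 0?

37419

gcd(40061, 32161):
  40061 = 1*32161 + 7900
  32161 = 4*7900 + 561
  7900 = 14*561 + 46
  561 = 12*46 + 9
  46 = 5*9 + 1
  9 = 9*1
so gcd(40061, 32161) = 1.
1 divides 19, so solutions exist.
Back-substitute for Bézout coefficients:
  1 = 46 - 5*9
  ... = 32161*(-4356) + 40061*(3497)
Scale by 19/1 = 19: (m₀, n₀) = (-82764, 66443).
General solution: m = -82764 + 40061t, n = 66443 - 32161t for integer t.
m ≥ 0: smallest is -82764 mod 40061 = 37419 (at t = 3), with n = -30040.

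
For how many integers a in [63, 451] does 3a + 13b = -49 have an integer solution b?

30

gcd(13, 3):
  13 = 4·3 + 1
  3 = 3·1
so gcd(13, 3) = 1.
Back-substitute for Bézout coefficients:
  1 = 13 - 4·3
  ... = 3·(-4) + 13·(1)
Scale by -49: particular solution (196, -49); reduce a mod 13: (1, -4).
General solution: a = 1 + 13t, b = -4 - 3t for integer t.
63 ≤ 1 + 13t ≤ 451 gives t ∈ [5, 34], which is 30 values.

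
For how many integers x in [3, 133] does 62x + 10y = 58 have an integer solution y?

26

gcd(62, 10) = 2  (62 = 6*10 + 2, 10 = 5*2).
Back-substituting, 62*(1) + 10*(-6) = 2.
Scale by 29: particular solution (29, -174); reduce x mod 5: (4, -19).
General solution: x = 4 + 5t, y = -19 - 31t for integer t.
3 ≤ 4 + 5t ≤ 133 gives t ∈ [0, 25], which is 26 values.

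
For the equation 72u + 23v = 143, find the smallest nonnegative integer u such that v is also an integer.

17

gcd(72, 23):
  72 = 3·23 + 3
  23 = 7·3 + 2
  3 = 1·2 + 1
  2 = 2·1
so gcd(72, 23) = 1.
1 divides 143, so solutions exist.
Back-substitute for Bézout coefficients:
  1 = 3 - 1·2
  ... = 72·(8) + 23·(-25)
Scale by 143/1 = 143: (u₀, v₀) = (1144, -3575).
General solution: u = 1144 + 23t, v = -3575 - 72t for integer t.
u ≥ 0: smallest is 1144 mod 23 = 17 (at t = -49), with v = -47.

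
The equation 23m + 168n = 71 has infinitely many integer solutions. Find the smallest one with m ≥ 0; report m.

gcd(168, 23):
  168 = 7×23 + 7
  23 = 3×7 + 2
  7 = 3×2 + 1
  2 = 2×1
so gcd(168, 23) = 1.
1 divides 71, so solutions exist.
Back-substitute for Bézout coefficients:
  1 = 7 - 3×2
  ... = 23×(-73) + 168×(10)
Scale by 71/1 = 71: (m₀, n₀) = (-5183, 710).
General solution: m = -5183 + 168t, n = 710 - 23t for integer t.
m ≥ 0: smallest is -5183 mod 168 = 25 (at t = 31), with n = -3.

25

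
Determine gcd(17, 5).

gcd(17, 5):
  17 = 3*5 + 2
  5 = 2*2 + 1
  2 = 2*1
so gcd(17, 5) = 1.

1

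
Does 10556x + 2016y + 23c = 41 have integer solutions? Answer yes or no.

gcd(10556, 2016):
  10556 = 5·2016 + 476
  2016 = 4·476 + 112
  476 = 4·112 + 28
  112 = 4·28
so gcd(10556, 2016) = 28.
gcd(28, 23) = 1.
1 divides 41, so integer solutions exist.

yes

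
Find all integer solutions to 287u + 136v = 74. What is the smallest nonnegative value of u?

gcd(287, 136):
  287 = 2×136 + 15
  136 = 9×15 + 1
  15 = 15×1
so gcd(287, 136) = 1.
1 divides 74, so solutions exist.
Back-substitute for Bézout coefficients:
  1 = 136 - 9×15
  ... = 287×(-9) + 136×(19)
Scale by 74/1 = 74: (u₀, v₀) = (-666, 1406).
General solution: u = -666 + 136t, v = 1406 - 287t for integer t.
u ≥ 0: smallest is -666 mod 136 = 14 (at t = 5), with v = -29.

14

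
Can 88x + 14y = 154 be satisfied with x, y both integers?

yes

gcd(88, 14) = 2.
2 divides 154, so integer solutions exist.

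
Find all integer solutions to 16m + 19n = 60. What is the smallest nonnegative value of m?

18

gcd(19, 16) = 1.
1 divides 60, so solutions exist.
By Bézout, 16×(6) + 19×(-5) = 1.
Scale by 60/1 = 60: (m₀, n₀) = (360, -300).
General solution: m = 360 + 19t, n = -300 - 16t for integer t.
m ≥ 0: smallest is 360 mod 19 = 18 (at t = -18), with n = -12.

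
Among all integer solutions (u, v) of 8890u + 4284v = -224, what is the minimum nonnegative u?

292

gcd(8890, 4284):
  8890 = 2·4284 + 322
  4284 = 13·322 + 98
  322 = 3·98 + 28
  98 = 3·28 + 14
  28 = 2·14
so gcd(8890, 4284) = 14.
14 divides -224, so solutions exist.
Back-substitute for Bézout coefficients:
  14 = 98 - 3·28
  ... = 8890·(-133) + 4284·(276)
Scale by -224/14 = -16: (u₀, v₀) = (2128, -4416).
General solution: u = 2128 + 306t, v = -4416 - 635t for integer t.
u ≥ 0: smallest is 2128 mod 306 = 292 (at t = -6), with v = -606.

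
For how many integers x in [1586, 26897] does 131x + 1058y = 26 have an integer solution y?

24

gcd(1058, 131) = 1  (1058 = 8×131 + 10, 131 = 13×10 + 1, 10 = 10×1).
Back-substituting, 131×(105) + 1058×(-13) = 1.
Scale by 26: particular solution (2730, -338); reduce x mod 1058: (614, -76).
General solution: x = 614 + 1058t, y = -76 - 131t for integer t.
1586 ≤ 614 + 1058t ≤ 26897 gives t ∈ [1, 24], which is 24 values.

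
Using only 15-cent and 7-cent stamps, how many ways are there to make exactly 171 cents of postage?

Need nonnegative integers with 15j + 7k = 171.
gcd(15, 7) = 1, and 15·(1) + 7·(-2) = 1.
So (j₀, k₀) = (171, -342); general j = 171 + 7t, k = -342 - 15t.
j ≥ 0 ⇒ t ≥ -24; k ≥ 0 ⇒ t ≤ -23. That's 2 values of t.

2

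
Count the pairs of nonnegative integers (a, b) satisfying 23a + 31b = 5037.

gcd(31, 23) = 1  (31 = 1*23 + 8, 23 = 2*8 + 7, 8 = 1*7 + 1, 7 = 7*1).
Back-substituting, 23*(-4) + 31*(3) = 1.
Scale by 5037: one solution is (-20148, 15111). Reduce a mod 31: (2, 161).
General: a = 2 + 31t, b = 161 - 23t.
a ≥ 0 ⇒ t ≥ 0; b ≥ 0 ⇒ t ≤ 7. So t ∈ [0, 7]: 8 solutions.

8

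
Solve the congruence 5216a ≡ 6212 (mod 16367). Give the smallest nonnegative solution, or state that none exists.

gcd(16367, 5216):
  16367 = 3·5216 + 719
  5216 = 7·719 + 183
  719 = 3·183 + 170
  183 = 1·170 + 13
  170 = 13·13 + 1
  13 = 13·1
so gcd(16367, 5216) = 1.
1 divides 6212, so solutions exist.
Back-substitute for Bézout coefficients:
  1 = 170 - 13·13
  ... = 5216·(-1252) + 16367·(399)
So 5216·(-1252) ≡ 1 (mod 16367); multiply by 6212: a ≡ -7777424 (mod 16367).
Smallest nonnegative: a = -7777424 mod 16367 = 13268.

13268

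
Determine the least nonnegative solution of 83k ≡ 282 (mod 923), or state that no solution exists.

59

gcd(923, 83):
  923 = 11·83 + 10
  83 = 8·10 + 3
  10 = 3·3 + 1
  3 = 3·1
so gcd(923, 83) = 1.
1 divides 282, so solutions exist.
Back-substitute for Bézout coefficients:
  1 = 10 - 3·3
  ... = 83·(-278) + 923·(25)
So 83·(-278) ≡ 1 (mod 923); multiply by 282: k ≡ -78396 (mod 923).
Smallest nonnegative: k = -78396 mod 923 = 59.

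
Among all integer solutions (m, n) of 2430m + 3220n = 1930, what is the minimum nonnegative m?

gcd(3220, 2430) = 10.
10 divides 1930, so solutions exist.
By Bézout, 2430×(-53) + 3220×(40) = 10.
Scale by 1930/10 = 193: (m₀, n₀) = (-10229, 7720).
General solution: m = -10229 + 322t, n = 7720 - 243t for integer t.
m ≥ 0: smallest is -10229 mod 322 = 75 (at t = 32), with n = -56.

75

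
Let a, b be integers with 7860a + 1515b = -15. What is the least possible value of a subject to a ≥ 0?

85

gcd(7860, 1515):
  7860 = 5*1515 + 285
  1515 = 5*285 + 90
  285 = 3*90 + 15
  90 = 6*15
so gcd(7860, 1515) = 15.
15 divides -15, so solutions exist.
Back-substitute for Bézout coefficients:
  15 = 285 - 3*90
  ... = 7860*(16) + 1515*(-83)
Scale by -15/15 = -1: (a₀, b₀) = (-16, 83).
General solution: a = -16 + 101t, b = 83 - 524t for integer t.
a ≥ 0: smallest is -16 mod 101 = 85 (at t = 1), with b = -441.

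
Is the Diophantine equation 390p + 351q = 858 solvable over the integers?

gcd(390, 351) = 39  (390 = 1×351 + 39, 351 = 9×39).
39 divides 858, so integer solutions exist.

yes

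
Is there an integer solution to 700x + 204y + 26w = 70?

gcd(700, 204) = 4.
gcd(4, 26) = 2.
2 divides 70, so integer solutions exist.

yes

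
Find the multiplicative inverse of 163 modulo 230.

gcd(230, 163) = 1  (230 = 1·163 + 67, 163 = 2·67 + 29, 67 = 2·29 + 9, 29 = 3·9 + 2, 9 = 4·2 + 1, 2 = 2·1).
Back-substituting, 163·(-103) + 230·(73) = 1.
So 163·-103 ≡ 1 (mod 230), and -103 mod 230 = 127.

127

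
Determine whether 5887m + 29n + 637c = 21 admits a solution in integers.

yes

gcd(5887, 29) = 29.
gcd(29, 637) = 1.
1 divides 21, so integer solutions exist.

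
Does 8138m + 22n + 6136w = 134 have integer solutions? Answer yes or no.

gcd(8138, 22) = 2  (8138 = 369×22 + 20, 22 = 1×20 + 2, 20 = 10×2).
gcd(2, 6136) = 2.
2 divides 134, so integer solutions exist.

yes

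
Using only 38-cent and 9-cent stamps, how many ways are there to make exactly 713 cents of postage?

2

Need nonnegative integers with 38j + 9k = 713.
gcd(38, 9) = 1, and 38·(-4) + 9·(17) = 1.
So (j₀, k₀) = (-2852, 12121); general j = -2852 + 9t, k = 12121 - 38t.
j ≥ 0 ⇒ t ≥ 317; k ≥ 0 ⇒ t ≤ 318. That's 2 values of t.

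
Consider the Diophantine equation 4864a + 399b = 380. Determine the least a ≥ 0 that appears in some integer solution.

5

gcd(4864, 399):
  4864 = 12*399 + 76
  399 = 5*76 + 19
  76 = 4*19
so gcd(4864, 399) = 19.
19 divides 380, so solutions exist.
Back-substitute for Bézout coefficients:
  19 = 399 - 5*76
  ... = 4864*(-5) + 399*(61)
Scale by 380/19 = 20: (a₀, b₀) = (-100, 1220).
General solution: a = -100 + 21t, b = 1220 - 256t for integer t.
a ≥ 0: smallest is -100 mod 21 = 5 (at t = 5), with b = -60.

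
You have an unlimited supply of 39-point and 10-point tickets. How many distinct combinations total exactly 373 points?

1

Need nonnegative integers with 39j + 10k = 373.
gcd(39, 10) = 1, and 39·(-1) + 10·(4) = 1.
So (j₀, k₀) = (-373, 1492); general j = -373 + 10t, k = 1492 - 39t.
j ≥ 0 ⇒ t ≥ 38; k ≥ 0 ⇒ t ≤ 38. That's 1 value of t.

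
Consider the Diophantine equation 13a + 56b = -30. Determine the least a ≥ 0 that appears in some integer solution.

2

gcd(56, 13) = 1.
1 divides -30, so solutions exist.
By Bézout, 13·(13) + 56·(-3) = 1.
Scale by -30/1 = -30: (a₀, b₀) = (-390, 90).
General solution: a = -390 + 56t, b = 90 - 13t for integer t.
a ≥ 0: smallest is -390 mod 56 = 2 (at t = 7), with b = -1.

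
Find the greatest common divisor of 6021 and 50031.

gcd(50031, 6021):
  50031 = 8×6021 + 1863
  6021 = 3×1863 + 432
  1863 = 4×432 + 135
  432 = 3×135 + 27
  135 = 5×27
so gcd(50031, 6021) = 27.

27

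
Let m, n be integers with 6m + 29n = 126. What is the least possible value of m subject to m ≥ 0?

gcd(29, 6):
  29 = 4×6 + 5
  6 = 1×5 + 1
  5 = 5×1
so gcd(29, 6) = 1.
1 divides 126, so solutions exist.
Back-substitute for Bézout coefficients:
  1 = 6 - 1×5
  ... = 6×(5) + 29×(-1)
Scale by 126/1 = 126: (m₀, n₀) = (630, -126).
General solution: m = 630 + 29t, n = -126 - 6t for integer t.
m ≥ 0: smallest is 630 mod 29 = 21 (at t = -21), with n = 0.

21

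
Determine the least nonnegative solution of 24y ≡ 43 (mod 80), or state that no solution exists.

no solution

gcd(80, 24):
  80 = 3×24 + 8
  24 = 3×8
so gcd(80, 24) = 8.
8 does not divide 43, so the congruence has no solution.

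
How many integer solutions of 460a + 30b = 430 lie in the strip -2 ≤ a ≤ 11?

gcd(460, 30) = 10  (460 = 15×30 + 10, 30 = 3×10).
Back-substituting, 460×(1) + 30×(-15) = 10.
Scale by 43: particular solution (43, -645); reduce a mod 3: (1, -1).
General solution: a = 1 + 3t, b = -1 - 46t for integer t.
-2 ≤ 1 + 3t ≤ 11 gives t ∈ [-1, 3], which is 5 values.

5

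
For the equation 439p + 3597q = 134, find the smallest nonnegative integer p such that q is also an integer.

1934

gcd(3597, 439) = 1.
1 divides 134, so solutions exist.
By Bézout, 439×(-254) + 3597×(31) = 1.
Scale by 134/1 = 134: (p₀, q₀) = (-34036, 4154).
General solution: p = -34036 + 3597t, q = 4154 - 439t for integer t.
p ≥ 0: smallest is -34036 mod 3597 = 1934 (at t = 10), with q = -236.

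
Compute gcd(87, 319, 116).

gcd(319, 87) = 29.
gcd(29, 116) = 29.

29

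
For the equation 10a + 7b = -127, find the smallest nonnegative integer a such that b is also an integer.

2

gcd(10, 7) = 1.
1 divides -127, so solutions exist.
By Bézout, 10·(-2) + 7·(3) = 1.
Scale by -127/1 = -127: (a₀, b₀) = (254, -381).
General solution: a = 254 + 7t, b = -381 - 10t for integer t.
a ≥ 0: smallest is 254 mod 7 = 2 (at t = -36), with b = -21.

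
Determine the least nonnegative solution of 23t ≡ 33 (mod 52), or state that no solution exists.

gcd(52, 23) = 1.
1 divides 33, so solutions exist.
By Bézout, 23×(-9) + 52×(4) = 1.
So 23×(-9) ≡ 1 (mod 52); multiply by 33: t ≡ -297 (mod 52).
Smallest nonnegative: t = -297 mod 52 = 15.

15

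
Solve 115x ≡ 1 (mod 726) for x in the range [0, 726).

625

gcd(726, 115) = 1  (726 = 6·115 + 36, 115 = 3·36 + 7, 36 = 5·7 + 1, 7 = 7·1).
Back-substituting, 115·(-101) + 726·(16) = 1.
So 115·-101 ≡ 1 (mod 726), and -101 mod 726 = 625.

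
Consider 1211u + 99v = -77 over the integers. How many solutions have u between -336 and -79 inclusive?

gcd(1211, 99) = 1.
By Bézout, 1211×(-43) + 99×(526) = 1.
Particular solution: (44, -539).
General solution: u = 44 + 99t, v = -539 - 1211t for integer t.
-336 ≤ 44 + 99t ≤ -79 gives t ∈ [-3, -2], which is 2 values.

2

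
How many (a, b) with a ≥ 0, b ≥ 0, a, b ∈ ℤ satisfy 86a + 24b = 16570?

gcd(86, 24) = 2  (86 = 3×24 + 14, 24 = 1×14 + 10, 14 = 1×10 + 4, 10 = 2×4 + 2, 4 = 2×2).
Back-substituting, 86×(-5) + 24×(18) = 2.
Scale by 8285: one solution is (-41425, 149130). Reduce a mod 12: (11, 651).
General: a = 11 + 12t, b = 651 - 43t.
a ≥ 0 ⇒ t ≥ 0; b ≥ 0 ⇒ t ≤ 15. So t ∈ [0, 15]: 16 solutions.

16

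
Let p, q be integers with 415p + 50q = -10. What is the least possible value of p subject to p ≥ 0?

gcd(415, 50) = 5.
5 divides -10, so solutions exist.
By Bézout, 415·(-3) + 50·(25) = 5.
Scale by -10/5 = -2: (p₀, q₀) = (6, -50).
General solution: p = 6 + 10t, q = -50 - 83t for integer t.
p ≥ 0: smallest is 6 mod 10 = 6 (at t = 0), with q = -50.

6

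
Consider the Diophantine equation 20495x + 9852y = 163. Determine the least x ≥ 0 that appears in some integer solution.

1445

gcd(20495, 9852):
  20495 = 2×9852 + 791
  9852 = 12×791 + 360
  791 = 2×360 + 71
  360 = 5×71 + 5
  71 = 14×5 + 1
  5 = 5×1
so gcd(20495, 9852) = 1.
1 divides 163, so solutions exist.
Back-substitute for Bézout coefficients:
  1 = 71 - 14×5
  ... = 20495×(1943) + 9852×(-4042)
Scale by 163/1 = 163: (x₀, y₀) = (316709, -658846).
General solution: x = 316709 + 9852t, y = -658846 - 20495t for integer t.
x ≥ 0: smallest is 316709 mod 9852 = 1445 (at t = -32), with y = -3006.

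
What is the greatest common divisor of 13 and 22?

1

gcd(22, 13) = 1  (22 = 1·13 + 9, 13 = 1·9 + 4, 9 = 2·4 + 1, 4 = 4·1).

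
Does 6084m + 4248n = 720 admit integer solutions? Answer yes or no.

gcd(6084, 4248) = 36.
36 divides 720, so integer solutions exist.

yes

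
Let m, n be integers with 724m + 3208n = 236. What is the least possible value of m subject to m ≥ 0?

gcd(3208, 724):
  3208 = 4·724 + 312
  724 = 2·312 + 100
  312 = 3·100 + 12
  100 = 8·12 + 4
  12 = 3·4
so gcd(3208, 724) = 4.
4 divides 236, so solutions exist.
Back-substitute for Bézout coefficients:
  4 = 100 - 8·12
  ... = 724·(257) + 3208·(-58)
Scale by 236/4 = 59: (m₀, n₀) = (15163, -3422).
General solution: m = 15163 + 802t, n = -3422 - 181t for integer t.
m ≥ 0: smallest is 15163 mod 802 = 727 (at t = -18), with n = -164.

727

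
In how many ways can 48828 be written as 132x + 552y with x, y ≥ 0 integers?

8

gcd(552, 132):
  552 = 4*132 + 24
  132 = 5*24 + 12
  24 = 2*12
so gcd(552, 132) = 12.
Back-substitute for Bézout coefficients:
  12 = 132 - 5*24
  ... = 132*(21) + 552*(-5)
Scale by 4069: one solution is (85449, -20345). Reduce x mod 46: (27, 82).
General: x = 27 + 46t, y = 82 - 11t.
x ≥ 0 ⇒ t ≥ 0; y ≥ 0 ⇒ t ≤ 7. So t ∈ [0, 7]: 8 solutions.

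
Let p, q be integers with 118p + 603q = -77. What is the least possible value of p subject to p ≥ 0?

gcd(603, 118) = 1.
1 divides -77, so solutions exist.
By Bézout, 118·(46) + 603·(-9) = 1.
Scale by -77/1 = -77: (p₀, q₀) = (-3542, 693).
General solution: p = -3542 + 603t, q = 693 - 118t for integer t.
p ≥ 0: smallest is -3542 mod 603 = 76 (at t = 6), with q = -15.

76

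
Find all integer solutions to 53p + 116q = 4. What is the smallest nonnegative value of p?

gcd(116, 53):
  116 = 2×53 + 10
  53 = 5×10 + 3
  10 = 3×3 + 1
  3 = 3×1
so gcd(116, 53) = 1.
1 divides 4, so solutions exist.
Back-substitute for Bézout coefficients:
  1 = 10 - 3×3
  ... = 53×(-35) + 116×(16)
Scale by 4/1 = 4: (p₀, q₀) = (-140, 64).
General solution: p = -140 + 116t, q = 64 - 53t for integer t.
p ≥ 0: smallest is -140 mod 116 = 92 (at t = 2), with q = -42.

92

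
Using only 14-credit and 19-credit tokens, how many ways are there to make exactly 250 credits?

Need nonnegative integers with 14j + 19k = 250.
gcd(14, 19) = 1, and 14·(-4) + 19·(3) = 1.
So (j₀, k₀) = (-1000, 750); general j = -1000 + 19t, k = 750 - 14t.
j ≥ 0 ⇒ t ≥ 53; k ≥ 0 ⇒ t ≤ 53. That's 1 value of t.

1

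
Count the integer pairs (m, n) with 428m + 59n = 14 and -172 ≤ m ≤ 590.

13

gcd(428, 59) = 1  (428 = 7·59 + 15, 59 = 3·15 + 14, 15 = 1·14 + 1, 14 = 14·1).
Back-substituting, 428·(4) + 59·(-29) = 1.
Scale by 14: particular solution (56, -406); reduce m mod 59: (56, -406).
General solution: m = 56 + 59t, n = -406 - 428t for integer t.
-172 ≤ 56 + 59t ≤ 590 gives t ∈ [-3, 9], which is 13 values.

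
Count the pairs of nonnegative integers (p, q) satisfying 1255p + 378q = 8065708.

17

gcd(1255, 378) = 1  (1255 = 3*378 + 121, 378 = 3*121 + 15, 121 = 8*15 + 1, 15 = 15*1).
Back-substituting, 1255*(25) + 378*(-83) = 1.
Scale by 8065708: one solution is (201642700, -669453764). Reduce p mod 378: (112, 20966).
General: p = 112 + 378t, q = 20966 - 1255t.
p ≥ 0 ⇒ t ≥ 0; q ≥ 0 ⇒ t ≤ 16. So t ∈ [0, 16]: 17 solutions.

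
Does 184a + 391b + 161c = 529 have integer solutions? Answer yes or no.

gcd(391, 184) = 23  (391 = 2×184 + 23, 184 = 8×23).
gcd(23, 161) = 23.
23 divides 529, so integer solutions exist.

yes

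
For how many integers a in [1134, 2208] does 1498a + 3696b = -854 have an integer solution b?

4

gcd(3696, 1498):
  3696 = 2·1498 + 700
  1498 = 2·700 + 98
  700 = 7·98 + 14
  98 = 7·14
so gcd(3696, 1498) = 14.
Back-substitute for Bézout coefficients:
  14 = 700 - 7·98
  ... = 1498·(-37) + 3696·(15)
Scale by -61: particular solution (2257, -915); reduce a mod 264: (145, -59).
General solution: a = 145 + 264t, b = -59 - 107t for integer t.
1134 ≤ 145 + 264t ≤ 2208 gives t ∈ [4, 7], which is 4 values.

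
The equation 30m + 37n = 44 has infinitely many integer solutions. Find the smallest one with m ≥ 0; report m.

36

gcd(37, 30):
  37 = 1·30 + 7
  30 = 4·7 + 2
  7 = 3·2 + 1
  2 = 2·1
so gcd(37, 30) = 1.
1 divides 44, so solutions exist.
Back-substitute for Bézout coefficients:
  1 = 7 - 3·2
  ... = 30·(-16) + 37·(13)
Scale by 44/1 = 44: (m₀, n₀) = (-704, 572).
General solution: m = -704 + 37t, n = 572 - 30t for integer t.
m ≥ 0: smallest is -704 mod 37 = 36 (at t = 20), with n = -28.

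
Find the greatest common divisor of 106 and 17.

gcd(106, 17):
  106 = 6·17 + 4
  17 = 4·4 + 1
  4 = 4·1
so gcd(106, 17) = 1.

1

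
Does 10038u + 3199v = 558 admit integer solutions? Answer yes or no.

gcd(10038, 3199) = 7  (10038 = 3×3199 + 441, 3199 = 7×441 + 112, 441 = 3×112 + 105, 112 = 1×105 + 7, 105 = 15×7).
7 does not divide 558 (remainder 5), so no integer solutions.

no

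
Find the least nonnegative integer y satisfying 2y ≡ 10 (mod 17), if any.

5

gcd(17, 2) = 1  (17 = 8×2 + 1, 2 = 2×1).
1 divides 10, so solutions exist.
Back-substituting, 2×(-8) + 17×(1) = 1.
So 2×(-8) ≡ 1 (mod 17); multiply by 10: y ≡ -80 (mod 17).
Smallest nonnegative: y = -80 mod 17 = 5.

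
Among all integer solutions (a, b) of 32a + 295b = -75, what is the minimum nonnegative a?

265

gcd(295, 32):
  295 = 9·32 + 7
  32 = 4·7 + 4
  7 = 1·4 + 3
  4 = 1·3 + 1
  3 = 3·1
so gcd(295, 32) = 1.
1 divides -75, so solutions exist.
Back-substitute for Bézout coefficients:
  1 = 4 - 1·3
  ... = 32·(83) + 295·(-9)
Scale by -75/1 = -75: (a₀, b₀) = (-6225, 675).
General solution: a = -6225 + 295t, b = 675 - 32t for integer t.
a ≥ 0: smallest is -6225 mod 295 = 265 (at t = 22), with b = -29.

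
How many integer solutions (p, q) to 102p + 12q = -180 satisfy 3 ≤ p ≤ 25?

11

gcd(102, 12) = 6.
By Bézout, 102×(1) + 12×(-8) = 6.
Particular solution: (0, -15).
General solution: p = 0 + 2t, q = -15 - 17t for integer t.
3 ≤ 0 + 2t ≤ 25 gives t ∈ [2, 12], which is 11 values.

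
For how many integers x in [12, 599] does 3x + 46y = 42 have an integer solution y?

13

gcd(46, 3) = 1.
By Bézout, 3·(-15) + 46·(1) = 1.
Particular solution: (14, 0).
General solution: x = 14 + 46t, y = 0 - 3t for integer t.
12 ≤ 14 + 46t ≤ 599 gives t ∈ [0, 12], which is 13 values.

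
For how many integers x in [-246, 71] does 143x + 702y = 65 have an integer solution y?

gcd(702, 143) = 13  (702 = 4·143 + 130, 143 = 1·130 + 13, 130 = 10·13).
Back-substituting, 143·(5) + 702·(-1) = 13.
Scale by 5: particular solution (25, -5); reduce x mod 54: (25, -5).
General solution: x = 25 + 54t, y = -5 - 11t for integer t.
-246 ≤ 25 + 54t ≤ 71 gives t ∈ [-5, 0], which is 6 values.

6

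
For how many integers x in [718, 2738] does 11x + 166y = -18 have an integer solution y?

12

gcd(166, 11) = 1  (166 = 15×11 + 1, 11 = 11×1).
Back-substituting, 11×(-15) + 166×(1) = 1.
Scale by -18: particular solution (270, -18); reduce x mod 166: (104, -7).
General solution: x = 104 + 166t, y = -7 - 11t for integer t.
718 ≤ 104 + 166t ≤ 2738 gives t ∈ [4, 15], which is 12 values.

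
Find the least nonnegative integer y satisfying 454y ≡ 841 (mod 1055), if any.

534

gcd(1055, 454) = 1  (1055 = 2·454 + 147, 454 = 3·147 + 13, 147 = 11·13 + 4, 13 = 3·4 + 1, 4 = 4·1).
1 divides 841, so solutions exist.
Back-substituting, 454·(244) + 1055·(-105) = 1.
So 454·(244) ≡ 1 (mod 1055); multiply by 841: y ≡ 205204 (mod 1055).
Smallest nonnegative: y = 205204 mod 1055 = 534.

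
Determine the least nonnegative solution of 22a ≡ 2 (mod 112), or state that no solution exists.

51

gcd(112, 22):
  112 = 5*22 + 2
  22 = 11*2
so gcd(112, 22) = 2.
2 divides 2, so solutions exist.
Back-substitute for Bézout coefficients:
  2 = 112 - 5*22
  ... = 22*(-5) + 112*(1)
So 22*(-5) ≡ 2 (mod 112); multiply by 1: a ≡ -5 (mod 56).
Smallest nonnegative: a = -5 mod 56 = 51.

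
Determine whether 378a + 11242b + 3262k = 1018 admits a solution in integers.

gcd(11242, 378) = 14.
gcd(14, 3262) = 14.
14 does not divide 1018 (remainder 10), so no integer solutions.

no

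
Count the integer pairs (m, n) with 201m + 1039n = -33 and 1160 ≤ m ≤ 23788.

22

gcd(1039, 201) = 1  (1039 = 5·201 + 34, 201 = 5·34 + 31, 34 = 1·31 + 3, 31 = 10·3 + 1, 3 = 3·1).
Back-substituting, 201·(336) + 1039·(-65) = 1.
Scale by -33: particular solution (-11088, 2145); reduce m mod 1039: (341, -66).
General solution: m = 341 + 1039t, n = -66 - 201t for integer t.
1160 ≤ 341 + 1039t ≤ 23788 gives t ∈ [1, 22], which is 22 values.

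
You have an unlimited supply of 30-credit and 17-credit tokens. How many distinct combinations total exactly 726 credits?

1

Need nonnegative integers with 30j + 17k = 726.
gcd(30, 17) = 1, and 30·(4) + 17·(-7) = 1.
So (j₀, k₀) = (2904, -5082); general j = 2904 + 17t, k = -5082 - 30t.
j ≥ 0 ⇒ t ≥ -170; k ≥ 0 ⇒ t ≤ -170. That's 1 value of t.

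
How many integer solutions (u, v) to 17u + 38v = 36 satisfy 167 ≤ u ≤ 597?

12

gcd(38, 17) = 1.
By Bézout, 17×(9) + 38×(-4) = 1.
Particular solution: (20, -8).
General solution: u = 20 + 38t, v = -8 - 17t for integer t.
167 ≤ 20 + 38t ≤ 597 gives t ∈ [4, 15], which is 12 values.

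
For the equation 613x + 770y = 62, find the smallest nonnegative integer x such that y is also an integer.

544

gcd(770, 613):
  770 = 1×613 + 157
  613 = 3×157 + 142
  157 = 1×142 + 15
  142 = 9×15 + 7
  15 = 2×7 + 1
  7 = 7×1
so gcd(770, 613) = 1.
1 divides 62, so solutions exist.
Back-substitute for Bézout coefficients:
  1 = 15 - 2×7
  ... = 613×(-103) + 770×(82)
Scale by 62/1 = 62: (x₀, y₀) = (-6386, 5084).
General solution: x = -6386 + 770t, y = 5084 - 613t for integer t.
x ≥ 0: smallest is -6386 mod 770 = 544 (at t = 9), with y = -433.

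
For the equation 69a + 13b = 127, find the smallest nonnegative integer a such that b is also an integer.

9

gcd(69, 13) = 1.
1 divides 127, so solutions exist.
By Bézout, 69·(-3) + 13·(16) = 1.
Scale by 127/1 = 127: (a₀, b₀) = (-381, 2032).
General solution: a = -381 + 13t, b = 2032 - 69t for integer t.
a ≥ 0: smallest is -381 mod 13 = 9 (at t = 30), with b = -38.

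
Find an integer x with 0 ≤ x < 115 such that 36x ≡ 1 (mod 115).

gcd(115, 36) = 1.
By Bézout, 36*(16) + 115*(-5) = 1.
So 36*16 ≡ 1 (mod 115), and 16 mod 115 = 16.

16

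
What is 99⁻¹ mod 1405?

gcd(1405, 99) = 1  (1405 = 14·99 + 19, 99 = 5·19 + 4, 19 = 4·4 + 3, 4 = 1·3 + 1, 3 = 3·1).
Back-substituting, 99·(369) + 1405·(-26) = 1.
So 99·369 ≡ 1 (mod 1405), and 369 mod 1405 = 369.

369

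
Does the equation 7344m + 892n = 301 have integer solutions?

gcd(7344, 892):
  7344 = 8×892 + 208
  892 = 4×208 + 60
  208 = 3×60 + 28
  60 = 2×28 + 4
  28 = 7×4
so gcd(7344, 892) = 4.
4 does not divide 301 (remainder 1), so no integer solutions.

no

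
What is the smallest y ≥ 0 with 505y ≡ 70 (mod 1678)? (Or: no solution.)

1512

gcd(1678, 505) = 1.
1 divides 70, so solutions exist.
By Bézout, 505·(525) + 1678·(-158) = 1.
So 505·(525) ≡ 1 (mod 1678); multiply by 70: y ≡ 36750 (mod 1678).
Smallest nonnegative: y = 36750 mod 1678 = 1512.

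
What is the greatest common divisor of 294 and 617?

1

gcd(617, 294) = 1  (617 = 2×294 + 29, 294 = 10×29 + 4, 29 = 7×4 + 1, 4 = 4×1).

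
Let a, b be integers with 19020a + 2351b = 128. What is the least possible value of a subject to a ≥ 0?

gcd(19020, 2351):
  19020 = 8×2351 + 212
  2351 = 11×212 + 19
  212 = 11×19 + 3
  19 = 6×3 + 1
  3 = 3×1
so gcd(19020, 2351) = 1.
1 divides 128, so solutions exist.
Back-substitute for Bézout coefficients:
  1 = 19 - 6×3
  ... = 19020×(-743) + 2351×(6011)
Scale by 128/1 = 128: (a₀, b₀) = (-95104, 769408).
General solution: a = -95104 + 2351t, b = 769408 - 19020t for integer t.
a ≥ 0: smallest is -95104 mod 2351 = 1287 (at t = 41), with b = -10412.

1287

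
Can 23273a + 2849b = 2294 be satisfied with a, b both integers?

gcd(23273, 2849) = 37  (23273 = 8×2849 + 481, 2849 = 5×481 + 444, 481 = 1×444 + 37, 444 = 12×37).
37 divides 2294, so integer solutions exist.

yes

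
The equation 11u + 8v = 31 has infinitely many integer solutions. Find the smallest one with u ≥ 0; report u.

gcd(11, 8) = 1.
1 divides 31, so solutions exist.
By Bézout, 11*(3) + 8*(-4) = 1.
Scale by 31/1 = 31: (u₀, v₀) = (93, -124).
General solution: u = 93 + 8t, v = -124 - 11t for integer t.
u ≥ 0: smallest is 93 mod 8 = 5 (at t = -11), with v = -3.

5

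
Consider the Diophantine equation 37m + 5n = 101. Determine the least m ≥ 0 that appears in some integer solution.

gcd(37, 5):
  37 = 7*5 + 2
  5 = 2*2 + 1
  2 = 2*1
so gcd(37, 5) = 1.
1 divides 101, so solutions exist.
Back-substitute for Bézout coefficients:
  1 = 5 - 2*2
  ... = 37*(-2) + 5*(15)
Scale by 101/1 = 101: (m₀, n₀) = (-202, 1515).
General solution: m = -202 + 5t, n = 1515 - 37t for integer t.
m ≥ 0: smallest is -202 mod 5 = 3 (at t = 41), with n = -2.

3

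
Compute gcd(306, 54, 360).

18

gcd(306, 54) = 18  (306 = 5·54 + 36, 54 = 1·36 + 18, 36 = 2·18).
gcd(18, 360) = 18.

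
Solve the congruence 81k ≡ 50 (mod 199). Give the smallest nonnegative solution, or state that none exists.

121

gcd(199, 81) = 1.
1 divides 50, so solutions exist.
By Bézout, 81·(86) + 199·(-35) = 1.
So 81·(86) ≡ 1 (mod 199); multiply by 50: k ≡ 4300 (mod 199).
Smallest nonnegative: k = 4300 mod 199 = 121.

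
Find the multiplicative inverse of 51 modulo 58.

gcd(58, 51):
  58 = 1·51 + 7
  51 = 7·7 + 2
  7 = 3·2 + 1
  2 = 2·1
so gcd(58, 51) = 1.
Back-substitute for Bézout coefficients:
  1 = 7 - 3·2
  ... = 51·(-25) + 58·(22)
So 51·-25 ≡ 1 (mod 58), and -25 mod 58 = 33.

33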